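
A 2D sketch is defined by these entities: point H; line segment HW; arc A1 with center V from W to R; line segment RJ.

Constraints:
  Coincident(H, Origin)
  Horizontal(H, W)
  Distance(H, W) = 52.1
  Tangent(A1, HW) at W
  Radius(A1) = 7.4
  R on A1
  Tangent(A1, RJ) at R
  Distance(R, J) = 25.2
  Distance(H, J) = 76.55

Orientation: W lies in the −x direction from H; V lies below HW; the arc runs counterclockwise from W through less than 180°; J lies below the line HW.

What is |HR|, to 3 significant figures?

58.2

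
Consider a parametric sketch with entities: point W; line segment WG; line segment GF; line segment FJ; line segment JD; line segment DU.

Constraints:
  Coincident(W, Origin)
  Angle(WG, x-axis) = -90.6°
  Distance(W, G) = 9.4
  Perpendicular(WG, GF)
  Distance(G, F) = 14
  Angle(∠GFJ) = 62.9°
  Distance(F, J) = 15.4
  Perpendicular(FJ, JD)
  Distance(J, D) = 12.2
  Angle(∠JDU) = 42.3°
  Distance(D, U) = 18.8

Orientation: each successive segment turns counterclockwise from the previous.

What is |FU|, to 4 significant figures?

3.233

The perpendicularity gives JD at right angles to FJ, so JD runs at -153.5°; with |JD| = 12.2, D = (-3.889, -1.208). ∠JDU = 42.3° gives DU at -15.80° from the x-axis; with |DU| = 18.8, U = (14.20, -6.327). Then |FU| = |U − F| = 3.233.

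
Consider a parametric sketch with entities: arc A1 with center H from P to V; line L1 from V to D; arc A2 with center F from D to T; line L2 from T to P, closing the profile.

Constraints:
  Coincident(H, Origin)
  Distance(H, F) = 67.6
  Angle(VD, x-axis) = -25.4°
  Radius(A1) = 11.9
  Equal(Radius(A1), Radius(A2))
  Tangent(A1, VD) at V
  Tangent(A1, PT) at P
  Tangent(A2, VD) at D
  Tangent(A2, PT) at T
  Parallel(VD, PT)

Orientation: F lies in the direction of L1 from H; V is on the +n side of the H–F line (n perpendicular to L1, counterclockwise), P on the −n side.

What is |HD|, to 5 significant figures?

68.639

Tangency of A1 to both parallel lines with radius 11.9 puts V and P at H ± 11.9·n: V = (5.1043, 10.750), P = (-5.1043, -10.750). Equal radii place D and T the same way about F: D = F + 11.9·n = (66.170, -18.246), T = F − 11.9·n = (55.961, -39.746). Then |HD| = |D − H| = 68.639.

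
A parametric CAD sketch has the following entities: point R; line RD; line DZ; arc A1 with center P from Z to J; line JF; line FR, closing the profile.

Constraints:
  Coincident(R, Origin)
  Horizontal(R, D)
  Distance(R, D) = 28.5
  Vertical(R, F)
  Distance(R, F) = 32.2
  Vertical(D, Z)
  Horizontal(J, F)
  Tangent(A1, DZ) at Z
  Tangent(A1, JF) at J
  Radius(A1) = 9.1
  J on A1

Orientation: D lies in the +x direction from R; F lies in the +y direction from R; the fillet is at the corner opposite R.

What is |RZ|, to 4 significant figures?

36.69

The virtual corner opposite R is at (28.50, 32.20). The tangent condition forces PZ to be normal to DZ and since A1 is tangent to JF there, PJ ⟂ JF, with radius 9.1, so the center P sits 9.1 in from both sides at P = (19.40, 23.10). That places the tangent points at Z = (28.50, 23.10) on DZ and J = (19.40, 32.20) on JF. Then |RZ| = |Z − R| = 36.69.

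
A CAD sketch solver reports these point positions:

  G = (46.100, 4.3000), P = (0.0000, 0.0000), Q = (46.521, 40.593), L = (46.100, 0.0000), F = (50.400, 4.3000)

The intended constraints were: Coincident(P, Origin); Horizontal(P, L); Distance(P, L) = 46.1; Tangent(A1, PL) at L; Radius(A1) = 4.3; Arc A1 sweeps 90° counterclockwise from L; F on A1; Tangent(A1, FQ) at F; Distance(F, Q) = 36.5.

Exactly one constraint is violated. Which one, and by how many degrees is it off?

Tangent(A1, FQ) at F — off by 6.10°.

P = (0.00, 0.00) ✓; P.y = 0.00, L.y = 0.00 ✓; |PL| = 46.10 ✓; ∠(GL, LP) = 90.00° ✓; |GL| = 4.300 ✓; bearing(G→F) − bearing(G→L) = 90.00° ✓; |GF| = 4.300 ✓; ∠(GF, FQ) = 83.90° ✗; |FQ| = 36.50 ✓.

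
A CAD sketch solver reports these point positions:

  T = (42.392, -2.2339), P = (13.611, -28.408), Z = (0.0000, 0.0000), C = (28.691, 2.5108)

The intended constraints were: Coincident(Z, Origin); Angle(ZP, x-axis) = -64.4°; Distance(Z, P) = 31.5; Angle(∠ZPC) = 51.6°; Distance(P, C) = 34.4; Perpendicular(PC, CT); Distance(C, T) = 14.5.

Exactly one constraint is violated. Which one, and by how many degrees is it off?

Perpendicular(PC, CT) — off by 6.90°.

Z = (0.00, 0.00) ✓; ZP at -64.40° ✓; |ZP| = 31.50 ✓; ∠ZPC = 51.60° ✓; |PC| = 34.40 ✓; ∠(PC, CT) = 83.10° ✗; |CT| = 14.50 ✓.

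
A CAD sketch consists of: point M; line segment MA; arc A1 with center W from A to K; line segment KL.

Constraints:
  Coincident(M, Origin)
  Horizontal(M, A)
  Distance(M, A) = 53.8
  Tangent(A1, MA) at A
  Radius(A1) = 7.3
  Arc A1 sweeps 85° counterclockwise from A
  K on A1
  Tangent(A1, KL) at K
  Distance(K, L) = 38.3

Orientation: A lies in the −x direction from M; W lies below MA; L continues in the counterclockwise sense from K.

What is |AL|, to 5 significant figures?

46.057

M is at the origin; M and A share the same y with |MA| = 53.8 and A on the −x side, so A = (-53.800, 0.0000). A1 meets MA tangentially, so WA is at right angles to MA, so W = A + (0, -7.3) = (-53.800, -7.3000). On A1, A sits at bearing 90° from W; an 85° counterclockwise sweep puts K at bearing 175°, so K = W + 7.3·(cos 175°, sin 175°) = (-61.072, -6.6638). A1 meets KL tangentially, so WK is at right angles to KL, so KL runs along (−sin 175°, cos 175°); with |KL| = 38.3, L = (-64.410, -44.818). Then |AL| = |L − A| = 46.057.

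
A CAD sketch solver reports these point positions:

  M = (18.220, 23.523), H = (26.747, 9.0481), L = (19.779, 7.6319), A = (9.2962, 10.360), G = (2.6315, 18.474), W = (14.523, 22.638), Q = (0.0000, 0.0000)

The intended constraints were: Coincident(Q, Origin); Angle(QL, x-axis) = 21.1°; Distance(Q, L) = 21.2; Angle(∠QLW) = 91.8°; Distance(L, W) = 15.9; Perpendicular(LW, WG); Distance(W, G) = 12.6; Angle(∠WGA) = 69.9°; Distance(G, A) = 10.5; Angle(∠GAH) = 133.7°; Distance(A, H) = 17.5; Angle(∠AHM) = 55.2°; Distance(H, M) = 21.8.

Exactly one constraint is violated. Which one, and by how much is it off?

Distance(H, M) = 21.8 — off by 5.00.

Q = (0.00, 0.00) ✓; QL at 21.10° ✓; |QL| = 21.20 ✓; ∠QLW = 91.80° ✓; |LW| = 15.90 ✓; ∠(LW, WG) = 90.00° ✓; |WG| = 12.60 ✓; ∠WGA = 69.90° ✓; |GA| = 10.50 ✓; ∠GAH = 133.7° ✓; |AH| = 17.50 ✓; ∠AHM = 55.20° ✓; |HM| = 16.80 ✗.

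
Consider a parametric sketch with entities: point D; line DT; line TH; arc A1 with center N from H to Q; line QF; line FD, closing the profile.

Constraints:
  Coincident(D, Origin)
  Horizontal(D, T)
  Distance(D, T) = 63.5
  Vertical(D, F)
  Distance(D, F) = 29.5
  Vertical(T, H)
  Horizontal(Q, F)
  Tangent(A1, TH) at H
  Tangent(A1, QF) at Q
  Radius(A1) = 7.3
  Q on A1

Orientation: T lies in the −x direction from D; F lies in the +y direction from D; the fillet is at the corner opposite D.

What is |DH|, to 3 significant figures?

67.3

D is at the origin; D and T share the same y with |DT| = 63.5 and T on the −x side, so T = (-63.5, 0.00). D and F share the same x with |DF| = 29.5 and F on the +y side, so F = (0.00, 29.5). The virtual corner opposite D is at (-63.5, 29.5). Tangency of A1 to TH means the radius NH is perpendicular to TH and tangency of A1 to QF means the radius NQ is perpendicular to QF, with radius 7.3, so the center N sits 7.3 in from both sides at N = (-56.2, 22.2). That places the tangent points at H = (-63.5, 22.2) on TH and Q = (-56.2, 29.5) on QF. Then |DH| = |H − D| = 67.3.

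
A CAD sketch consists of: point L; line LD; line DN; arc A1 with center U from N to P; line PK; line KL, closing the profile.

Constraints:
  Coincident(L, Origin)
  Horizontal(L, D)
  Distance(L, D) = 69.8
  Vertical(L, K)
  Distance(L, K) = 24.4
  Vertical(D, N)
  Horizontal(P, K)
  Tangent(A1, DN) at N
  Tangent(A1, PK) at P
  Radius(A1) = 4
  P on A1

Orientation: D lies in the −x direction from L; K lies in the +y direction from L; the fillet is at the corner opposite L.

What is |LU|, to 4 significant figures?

68.89

L is at the origin; LD is horizontal with |LD| = 69.8 and D on the −x side, so D = (-69.80, 0.000). LK is vertical with |LK| = 24.4 and K on the +y side, so K = (0.000, 24.40). The virtual corner opposite L is at (-69.80, 24.40). A1 meets DN tangentially, so UN is at right angles to DN and tangency of A1 to PK means the radius UP is perpendicular to PK, with radius 4.0, so the center U sits 4.0 in from both sides at U = (-65.80, 20.40). Then |LU| = |U − L| = 68.89.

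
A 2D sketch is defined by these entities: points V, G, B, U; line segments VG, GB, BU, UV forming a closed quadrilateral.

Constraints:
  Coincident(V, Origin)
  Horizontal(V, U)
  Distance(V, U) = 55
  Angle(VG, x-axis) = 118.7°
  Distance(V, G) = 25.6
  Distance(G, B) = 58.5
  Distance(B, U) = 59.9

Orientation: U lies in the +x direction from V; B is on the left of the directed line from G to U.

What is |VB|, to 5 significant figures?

66.633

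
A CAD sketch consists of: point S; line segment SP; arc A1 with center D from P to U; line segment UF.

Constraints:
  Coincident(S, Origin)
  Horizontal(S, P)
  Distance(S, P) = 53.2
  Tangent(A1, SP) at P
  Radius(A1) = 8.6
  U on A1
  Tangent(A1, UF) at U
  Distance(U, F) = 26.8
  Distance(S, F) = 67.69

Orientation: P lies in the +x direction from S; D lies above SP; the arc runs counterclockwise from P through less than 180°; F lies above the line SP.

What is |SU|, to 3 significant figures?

62.5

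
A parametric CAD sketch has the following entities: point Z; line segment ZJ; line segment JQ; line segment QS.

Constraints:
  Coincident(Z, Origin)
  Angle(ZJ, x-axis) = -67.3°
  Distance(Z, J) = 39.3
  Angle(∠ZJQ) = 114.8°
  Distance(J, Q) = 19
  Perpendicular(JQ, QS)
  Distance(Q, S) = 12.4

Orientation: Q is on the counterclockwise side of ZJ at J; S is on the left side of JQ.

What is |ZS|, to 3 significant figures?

42.4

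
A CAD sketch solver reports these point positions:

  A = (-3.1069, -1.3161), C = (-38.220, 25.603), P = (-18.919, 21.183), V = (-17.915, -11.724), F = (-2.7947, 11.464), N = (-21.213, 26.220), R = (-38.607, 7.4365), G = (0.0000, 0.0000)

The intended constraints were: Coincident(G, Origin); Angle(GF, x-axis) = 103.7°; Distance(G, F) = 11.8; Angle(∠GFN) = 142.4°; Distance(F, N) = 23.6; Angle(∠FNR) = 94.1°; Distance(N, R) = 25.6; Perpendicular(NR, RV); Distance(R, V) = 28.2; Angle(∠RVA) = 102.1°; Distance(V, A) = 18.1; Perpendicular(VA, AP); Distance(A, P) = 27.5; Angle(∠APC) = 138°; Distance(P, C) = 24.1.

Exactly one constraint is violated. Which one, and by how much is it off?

Distance(P, C) = 24.1 — off by 4.30.

G = (0.00, 0.00) ✓; GF at 103.7° ✓; |GF| = 11.80 ✓; ∠GFN = 142.4° ✓; |FN| = 23.60 ✓; ∠FNR = 94.10° ✓; |NR| = 25.60 ✓; ∠(NR, RV) = 90.00° ✓; |RV| = 28.20 ✓; ∠RVA = 102.1° ✓; |VA| = 18.10 ✓; ∠(VA, AP) = 90.00° ✓; |AP| = 27.50 ✓; ∠APC = 138.0° ✓; |PC| = 19.80 ✗.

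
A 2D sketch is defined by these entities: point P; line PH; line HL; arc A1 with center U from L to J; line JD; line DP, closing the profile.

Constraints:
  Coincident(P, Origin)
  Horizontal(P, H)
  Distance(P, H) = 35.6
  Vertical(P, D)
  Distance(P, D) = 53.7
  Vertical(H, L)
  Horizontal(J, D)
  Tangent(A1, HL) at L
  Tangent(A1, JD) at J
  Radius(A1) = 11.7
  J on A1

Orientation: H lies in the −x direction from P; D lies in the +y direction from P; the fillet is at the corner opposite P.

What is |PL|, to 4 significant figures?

55.06

P is at the origin; P and H share the same y with |PH| = 35.6 and H on the −x side, so H = (-35.60, 0.000). P and D share the same x with |PD| = 53.7 and D on the +y side, so D = (0.000, 53.70). The virtual corner opposite P is at (-35.60, 53.70). The tangent condition forces UL to be normal to HL and since A1 is tangent to JD there, UJ ⟂ JD, with radius 11.7, so the center U sits 11.7 in from both sides at U = (-23.90, 42.00). That places the tangent points at L = (-35.60, 42.00) on HL and J = (-23.90, 53.70) on JD. Then |PL| = |L − P| = 55.06.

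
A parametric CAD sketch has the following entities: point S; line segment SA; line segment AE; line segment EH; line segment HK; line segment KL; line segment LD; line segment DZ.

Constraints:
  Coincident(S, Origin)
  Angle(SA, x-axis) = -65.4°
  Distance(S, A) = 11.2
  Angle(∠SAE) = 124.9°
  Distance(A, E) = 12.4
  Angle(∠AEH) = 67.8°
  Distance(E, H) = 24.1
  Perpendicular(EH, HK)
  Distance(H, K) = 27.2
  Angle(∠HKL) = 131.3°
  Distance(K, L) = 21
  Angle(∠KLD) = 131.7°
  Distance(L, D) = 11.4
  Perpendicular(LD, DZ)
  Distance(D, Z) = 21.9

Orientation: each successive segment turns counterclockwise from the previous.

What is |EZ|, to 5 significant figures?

17.937

∠KLD = 131.7° gives LD at -71.100° from the x-axis; with |LD| = 11.4, D = (-21.339, -23.508). LD ⟂ DZ, so DZ runs at 18.900°; with |DZ| = 21.9, Z = (-0.61950, -16.414). Then |EZ| = |Z − E| = 17.937.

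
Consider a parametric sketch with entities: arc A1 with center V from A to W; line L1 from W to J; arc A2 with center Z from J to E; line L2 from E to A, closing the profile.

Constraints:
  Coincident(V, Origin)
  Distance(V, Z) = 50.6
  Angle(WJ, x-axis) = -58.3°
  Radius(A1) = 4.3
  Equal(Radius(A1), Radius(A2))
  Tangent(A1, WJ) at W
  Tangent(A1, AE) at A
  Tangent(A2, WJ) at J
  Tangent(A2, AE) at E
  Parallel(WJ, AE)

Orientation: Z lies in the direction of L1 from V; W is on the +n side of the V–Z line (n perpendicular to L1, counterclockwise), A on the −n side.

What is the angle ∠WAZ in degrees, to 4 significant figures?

85.14°

The slot axis is L1's direction at -58.3°, so u = (cos -58.3°, sin -58.3°) = (0.5255, -0.8508) and n = (−sin -58.3°, cos -58.3°) = (0.8508, 0.5255). V is at the origin and Z lies 50.6 along u from V, so Z = 50.6·u = (26.59, -43.05). Tangency of A1 to both parallel lines with radius 4.3 puts W and A at V ± 4.3·n: W = (3.658, 2.260), A = (-3.658, -2.260). Then cos ∠WAZ = AW·AZ / (|AW||AZ|), giving 85.14°.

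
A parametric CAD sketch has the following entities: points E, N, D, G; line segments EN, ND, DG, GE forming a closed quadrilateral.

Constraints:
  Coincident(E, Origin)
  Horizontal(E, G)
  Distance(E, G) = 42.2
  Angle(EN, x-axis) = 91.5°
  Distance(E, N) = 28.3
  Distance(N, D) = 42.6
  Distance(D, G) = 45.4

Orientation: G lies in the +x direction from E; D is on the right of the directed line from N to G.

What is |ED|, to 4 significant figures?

14.34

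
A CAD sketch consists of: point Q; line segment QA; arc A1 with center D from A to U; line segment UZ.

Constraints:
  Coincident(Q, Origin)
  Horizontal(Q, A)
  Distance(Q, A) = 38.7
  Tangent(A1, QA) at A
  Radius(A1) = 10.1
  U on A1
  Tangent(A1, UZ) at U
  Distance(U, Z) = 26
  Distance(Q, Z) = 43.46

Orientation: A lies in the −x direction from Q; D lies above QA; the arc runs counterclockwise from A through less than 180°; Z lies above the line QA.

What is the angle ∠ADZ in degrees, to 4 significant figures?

152.7°

Checks: |DU| = 10.10 ✓; ∠(DU, UZ) = 90.00° ✓; |UZ| = 26.00 ✓; |QZ| = 43.46 ✓.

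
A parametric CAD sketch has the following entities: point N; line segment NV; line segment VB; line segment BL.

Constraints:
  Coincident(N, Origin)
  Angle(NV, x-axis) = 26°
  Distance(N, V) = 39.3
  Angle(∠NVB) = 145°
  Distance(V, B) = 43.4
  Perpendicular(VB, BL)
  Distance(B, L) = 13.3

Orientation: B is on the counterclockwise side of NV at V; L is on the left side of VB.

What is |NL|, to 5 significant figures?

76.155

N is at the origin; NV runs at 26.0° with length 39.3, so V = 39.3·(cos 26.0°, sin 26.0°) = (35.323, 17.228). ∠NVB = 145.0°, so VB runs at 26.0° + (180° − 145.0°) = 61.000° from the x-axis; with |VB| = 43.4, B = V + 43.4·(cos 61.000°, sin 61.000°) = (56.363, 55.186). VB is perpendicular to BL; with |BL| = 13.3 on the left of VB, L = B + 13.3·(-0.87462, 0.48481) = (44.731, 61.634). Then |NL| = |L − N| = 76.155.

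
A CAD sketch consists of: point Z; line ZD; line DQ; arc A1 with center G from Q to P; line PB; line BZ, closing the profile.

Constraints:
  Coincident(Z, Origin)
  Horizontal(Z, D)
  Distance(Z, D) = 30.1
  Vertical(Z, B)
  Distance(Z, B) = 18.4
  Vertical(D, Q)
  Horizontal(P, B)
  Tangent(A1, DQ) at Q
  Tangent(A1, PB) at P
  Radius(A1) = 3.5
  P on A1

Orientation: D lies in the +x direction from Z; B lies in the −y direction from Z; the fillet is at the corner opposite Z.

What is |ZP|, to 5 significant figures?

32.344

Z is at the origin; ZD is horizontal with |ZD| = 30.1 and D on the +x side, so D = (30.100, 0.0000). Z and B share the same x with |ZB| = 18.4 and B on the −y side, so B = (0.0000, -18.400). The virtual corner opposite Z is at (30.100, -18.400). Tangency of A1 to DQ means the radius GQ is perpendicular to DQ and the tangent condition forces GP to be normal to PB, with radius 3.5, so the center G sits 3.5 in from both sides at G = (26.600, -14.900). That places the tangent points at Q = (30.100, -14.900) on DQ and P = (26.600, -18.400) on PB. Then |ZP| = |P − Z| = 32.344.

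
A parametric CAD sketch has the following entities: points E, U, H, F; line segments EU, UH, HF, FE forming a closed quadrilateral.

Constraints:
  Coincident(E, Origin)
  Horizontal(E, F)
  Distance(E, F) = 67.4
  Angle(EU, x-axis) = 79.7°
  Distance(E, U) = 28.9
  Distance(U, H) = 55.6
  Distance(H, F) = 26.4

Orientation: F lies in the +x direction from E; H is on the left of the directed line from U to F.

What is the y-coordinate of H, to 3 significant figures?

25.5

E is at the origin; E and F share the same y with |EF| = 67.4 and F in +x, so F = (67.4, 0). EU runs at 79.7° with |EU| = 28.9, so U = (5.17, 28.4). H is determined by |UH| = 55.6 and |HF| = 26.4 together: it lies at the intersection of circle(U, 55.6) and circle(F, 26.4). With |UF| = 68.4, the foot of the radical line on UF is 51.7 from U and the perpendicular offset is √(55.6² − 51.7²) = 20.4. Taking the left-of-UF solution: H = (60.7, 25.5).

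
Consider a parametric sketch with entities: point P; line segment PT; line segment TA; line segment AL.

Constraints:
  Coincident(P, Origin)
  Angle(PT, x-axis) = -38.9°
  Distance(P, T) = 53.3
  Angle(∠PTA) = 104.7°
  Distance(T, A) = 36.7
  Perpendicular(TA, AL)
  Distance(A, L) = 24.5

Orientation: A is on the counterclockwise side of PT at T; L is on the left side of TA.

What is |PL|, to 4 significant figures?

57.05

P is at the origin; PT runs at -38.9° with length 53.3, so T = 53.3·(cos -38.9°, sin -38.9°) = (41.48, -33.47). ∠PTA = 104.7°, so TA runs at -38.9° + (180° − 104.7°) = 36.40° from the x-axis; with |TA| = 36.7, A = T + 36.7·(cos 36.40°, sin 36.40°) = (71.02, -11.69). TA ⟂ AL; with |AL| = 24.5 on the left of TA, L = A + 24.5·(-0.5934, 0.8049) = (56.48, 8.028). Then |PL| = |L − P| = 57.05.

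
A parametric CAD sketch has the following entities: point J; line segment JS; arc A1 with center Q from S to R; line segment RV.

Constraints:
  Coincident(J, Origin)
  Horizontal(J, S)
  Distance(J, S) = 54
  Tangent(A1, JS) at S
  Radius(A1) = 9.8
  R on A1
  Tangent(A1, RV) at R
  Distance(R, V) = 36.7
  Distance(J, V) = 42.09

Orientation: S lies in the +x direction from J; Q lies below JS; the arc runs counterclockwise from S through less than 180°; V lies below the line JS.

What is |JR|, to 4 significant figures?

46.20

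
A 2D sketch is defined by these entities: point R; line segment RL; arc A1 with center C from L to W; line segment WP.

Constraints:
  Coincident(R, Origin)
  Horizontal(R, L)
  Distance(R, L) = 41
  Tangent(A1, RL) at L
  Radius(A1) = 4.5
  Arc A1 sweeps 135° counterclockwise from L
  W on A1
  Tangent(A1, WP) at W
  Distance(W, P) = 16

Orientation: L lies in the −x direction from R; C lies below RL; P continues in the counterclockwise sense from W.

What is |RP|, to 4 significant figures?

37.96

R is at the origin; R and L share the same y with |RL| = 41.0 and L on the −x side, so L = (-41.00, 0.000). Tangency of A1 to RL means the radius CL is perpendicular to RL, so C = L + (0, -4.5) = (-41.00, -4.500). On A1, L sits at bearing 90° from C; a 135° counterclockwise sweep puts W at bearing 225°, so W = C + 4.5·(cos 225°, sin 225°) = (-44.18, -7.682). Since A1 is tangent to WP there, CW ⟂ WP, so WP runs along (−sin 225°, cos 225°); with |WP| = 16.0, P = (-32.87, -19.00). Then |RP| = |P − R| = 37.96.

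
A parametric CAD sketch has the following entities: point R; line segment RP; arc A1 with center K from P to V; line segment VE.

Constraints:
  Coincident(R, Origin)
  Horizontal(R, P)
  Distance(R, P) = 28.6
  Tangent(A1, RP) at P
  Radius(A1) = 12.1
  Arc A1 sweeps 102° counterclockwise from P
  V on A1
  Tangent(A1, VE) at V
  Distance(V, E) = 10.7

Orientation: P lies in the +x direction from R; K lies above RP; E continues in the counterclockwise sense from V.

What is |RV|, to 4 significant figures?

43.00

R is at the origin; RP is horizontal with |RP| = 28.6 and P on the +x side, so P = (28.60, 0.000). The tangent condition forces KP to be normal to RP, so K = P + (0, 12.1) = (28.60, 12.10). On A1, P sits at bearing -90° from K; a 102° counterclockwise sweep puts V at bearing 12°, so V = K + 12.1·(cos 12°, sin 12°) = (40.44, 14.62). Then |RV| = |V − R| = 43.00.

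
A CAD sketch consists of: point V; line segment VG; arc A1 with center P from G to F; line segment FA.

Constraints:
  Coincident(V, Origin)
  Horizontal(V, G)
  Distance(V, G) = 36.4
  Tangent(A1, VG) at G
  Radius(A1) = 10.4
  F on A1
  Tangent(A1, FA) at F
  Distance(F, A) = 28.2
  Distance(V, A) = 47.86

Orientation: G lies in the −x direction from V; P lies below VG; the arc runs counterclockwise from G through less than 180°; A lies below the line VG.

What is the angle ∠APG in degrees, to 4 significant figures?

162.9°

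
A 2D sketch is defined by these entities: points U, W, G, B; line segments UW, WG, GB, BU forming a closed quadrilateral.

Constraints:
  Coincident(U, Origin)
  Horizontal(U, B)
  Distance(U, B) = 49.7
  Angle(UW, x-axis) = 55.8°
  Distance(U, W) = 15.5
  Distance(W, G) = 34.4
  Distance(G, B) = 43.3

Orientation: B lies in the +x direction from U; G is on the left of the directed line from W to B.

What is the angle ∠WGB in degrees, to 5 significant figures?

65.953°

U is at the origin; UB is horizontal with |UB| = 49.7 and B in +x, so B = (49.7, 0). UW runs at 55.8° with |UW| = 15.5, so W = (8.7123, 12.820). G is determined by |WG| = 34.4 and |GB| = 43.3 together: it lies at the intersection of circle(W, 34.4) and circle(B, 43.3). With |WB| = 42.946, the foot of the radical line on WB is 13.422 from W and the perpendicular offset is √(34.4² − 13.422²) = 31.674. Taking the left-of-WB solution: G = (30.977, 39.043).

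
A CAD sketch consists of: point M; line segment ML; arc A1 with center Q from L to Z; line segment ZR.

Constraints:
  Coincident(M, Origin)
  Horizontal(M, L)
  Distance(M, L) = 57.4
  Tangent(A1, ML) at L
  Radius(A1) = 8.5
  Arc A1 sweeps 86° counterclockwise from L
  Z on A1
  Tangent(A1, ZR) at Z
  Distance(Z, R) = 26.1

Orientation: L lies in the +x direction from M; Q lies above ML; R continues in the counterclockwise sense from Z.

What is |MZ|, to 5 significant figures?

66.352

M is at the origin; M and L share the same y with |ML| = 57.4 and L on the +x side, so L = (57.400, 0.0000). A1 meets ML tangentially, so QL is at right angles to ML, so Q = L + (0, 8.5) = (57.400, 8.5000). On A1, L sits at bearing -90° from Q; an 86° counterclockwise sweep puts Z at bearing -4°, so Z = Q + 8.5·(cos -4°, sin -4°) = (65.879, 7.9071). Then |MZ| = |Z − M| = 66.352.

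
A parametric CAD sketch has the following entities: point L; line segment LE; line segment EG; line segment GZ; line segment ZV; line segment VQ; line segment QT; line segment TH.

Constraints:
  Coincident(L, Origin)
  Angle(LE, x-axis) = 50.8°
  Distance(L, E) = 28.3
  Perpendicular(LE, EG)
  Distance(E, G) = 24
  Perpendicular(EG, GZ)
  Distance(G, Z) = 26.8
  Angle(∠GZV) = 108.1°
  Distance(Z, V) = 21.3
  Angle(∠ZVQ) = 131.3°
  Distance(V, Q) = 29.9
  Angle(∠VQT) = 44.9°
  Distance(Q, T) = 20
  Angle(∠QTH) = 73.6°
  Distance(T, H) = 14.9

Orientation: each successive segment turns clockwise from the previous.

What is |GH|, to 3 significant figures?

39.1

L is at the origin; LE runs at 50.8° with length 28.3, so E = (17.9, 21.9). The perpendicularity gives EG at right angles to LE, so EG runs at -39.2°; with |EG| = 24.0, G = (36.5, 6.76). EG is perpendicular to GZ, so GZ runs at -129°; with |GZ| = 26.8, Z = (19.5, -14.0). ∠GZV = 108.1° gives ZV at 159° from the x-axis; with |ZV| = 21.3, V = (-0.325, -6.34). ∠ZVQ = 131.3° gives VQ at 110° from the x-axis; with |VQ| = 29.9, Q = (-10.6, 21.7). ∠VQT = 44.9° gives QT at -24.9° from the x-axis; with |QT| = 20.0, T = (7.49, 13.3). ∠QTH = 73.6° gives TH at -131° from the x-axis; with |TH| = 14.9, H = (-2.34, 2.11). Then |GH| = |H − G| = 39.1.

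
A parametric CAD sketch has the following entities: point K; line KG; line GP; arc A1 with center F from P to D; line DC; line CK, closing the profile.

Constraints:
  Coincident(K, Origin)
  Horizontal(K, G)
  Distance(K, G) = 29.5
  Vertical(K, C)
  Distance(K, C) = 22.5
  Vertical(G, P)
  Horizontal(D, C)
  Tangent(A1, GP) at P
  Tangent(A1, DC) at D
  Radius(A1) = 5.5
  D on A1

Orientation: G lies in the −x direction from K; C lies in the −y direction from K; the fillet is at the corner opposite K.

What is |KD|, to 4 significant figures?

32.90

K is at the origin; K and G share the same y with |KG| = 29.5 and G on the −x side, so G = (-29.50, 0.000). KC is vertical with |KC| = 22.5 and C on the −y side, so C = (0.000, -22.50). The virtual corner opposite K is at (-29.50, -22.50). The tangent condition forces FP to be normal to GP and A1 meets DC tangentially, so FD is at right angles to DC, with radius 5.5, so the center F sits 5.5 in from both sides at F = (-24.00, -17.00). That places the tangent points at P = (-29.50, -17.00) on GP and D = (-24.00, -22.50) on DC. Then |KD| = |D − K| = 32.90.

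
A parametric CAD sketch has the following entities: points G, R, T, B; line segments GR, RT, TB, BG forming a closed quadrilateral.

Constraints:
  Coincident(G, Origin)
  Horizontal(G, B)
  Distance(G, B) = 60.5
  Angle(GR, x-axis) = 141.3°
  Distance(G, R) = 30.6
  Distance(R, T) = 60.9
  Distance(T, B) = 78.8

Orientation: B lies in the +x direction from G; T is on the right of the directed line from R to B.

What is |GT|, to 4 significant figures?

40.30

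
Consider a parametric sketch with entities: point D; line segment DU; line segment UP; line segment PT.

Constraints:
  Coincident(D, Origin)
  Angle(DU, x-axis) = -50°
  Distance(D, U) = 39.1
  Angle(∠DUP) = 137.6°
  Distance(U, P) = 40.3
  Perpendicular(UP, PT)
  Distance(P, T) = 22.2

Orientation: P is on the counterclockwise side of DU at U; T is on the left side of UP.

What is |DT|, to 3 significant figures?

69.3

D is at the origin; DU runs at -50.0° with length 39.1, so U = 39.1·(cos -50.0°, sin -50.0°) = (25.1, -30.0). ∠DUP = 137.6°, so UP runs at -50.0° + (180° − 137.6°) = -7.60° from the x-axis; with |UP| = 40.3, P = U + 40.3·(cos -7.60°, sin -7.60°) = (65.1, -35.3). UP ⟂ PT; with |PT| = 22.2 on the left of UP, T = P + 22.2·(0.132, 0.991) = (68.0, -13.3). Then |DT| = |T − D| = 69.3.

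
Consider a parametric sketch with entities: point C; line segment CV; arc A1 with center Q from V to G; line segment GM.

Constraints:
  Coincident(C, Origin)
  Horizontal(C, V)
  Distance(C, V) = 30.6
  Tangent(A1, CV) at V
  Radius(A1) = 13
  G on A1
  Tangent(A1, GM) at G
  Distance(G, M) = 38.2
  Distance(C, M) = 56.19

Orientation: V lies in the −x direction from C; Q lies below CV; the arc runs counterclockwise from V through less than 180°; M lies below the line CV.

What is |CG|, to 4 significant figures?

46.11

C is at the origin; CV is horizontal with |CV| = 30.6 and V on the −x side, so V = (-30.60, 0.000). Since A1 is tangent to CV there, QV ⟂ CV, so Q = V + (0, -13) = (-30.60, -13.00). Since QG ⟂ GM (tangency), |QM| = √(13.0² + 38.2²) = 40.35 regardless of where G sits on A1. So M lies on both circle(C, 56.19) and circle(Q, 40.35); the below-CV intersection is M = (-20.88, -52.16). G is the foot of the tangent from M: G = (-41.54, -20.03).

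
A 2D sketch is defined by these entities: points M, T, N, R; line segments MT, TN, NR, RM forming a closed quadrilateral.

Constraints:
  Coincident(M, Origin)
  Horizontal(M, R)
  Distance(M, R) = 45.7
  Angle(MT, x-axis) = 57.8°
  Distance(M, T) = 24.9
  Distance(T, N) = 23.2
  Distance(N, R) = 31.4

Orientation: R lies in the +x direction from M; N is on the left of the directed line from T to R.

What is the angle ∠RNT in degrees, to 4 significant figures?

88.88°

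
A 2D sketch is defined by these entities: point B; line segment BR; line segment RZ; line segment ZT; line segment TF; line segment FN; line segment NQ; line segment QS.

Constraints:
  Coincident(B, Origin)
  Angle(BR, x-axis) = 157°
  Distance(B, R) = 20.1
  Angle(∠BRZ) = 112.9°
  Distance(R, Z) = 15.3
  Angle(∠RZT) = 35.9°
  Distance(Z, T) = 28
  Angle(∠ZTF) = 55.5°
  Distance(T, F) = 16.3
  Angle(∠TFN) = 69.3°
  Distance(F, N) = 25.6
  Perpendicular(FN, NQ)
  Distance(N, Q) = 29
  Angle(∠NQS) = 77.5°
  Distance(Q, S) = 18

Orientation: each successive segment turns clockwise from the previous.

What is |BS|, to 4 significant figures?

7.983

B is at the origin; BR runs at 157.0° with length 20.1, so R = (-18.50, 7.854). ∠BRZ = 112.9° gives RZ at 89.90° from the x-axis; with |RZ| = 15.3, Z = (-18.48, 23.15). ∠RZT = 35.9° gives ZT at -54.20° from the x-axis; with |ZT| = 28.0, T = (-2.097, 0.4439). ∠ZTF = 55.5° gives TF at -178.7° from the x-axis; with |TF| = 16.3, F = (-18.39, 0.07408). ∠TFN = 69.3° gives FN at 70.60° from the x-axis; with |FN| = 25.6, N = (-9.889, 24.22). FN is perpendicular to NQ, so NQ runs at -19.40°; with |NQ| = 29.0, Q = (17.46, 14.59). ∠NQS = 77.5° gives QS at -121.9° from the x-axis; with |QS| = 18.0, S = (7.952, -0.6936). Then |BS| = |S − B| = 7.983.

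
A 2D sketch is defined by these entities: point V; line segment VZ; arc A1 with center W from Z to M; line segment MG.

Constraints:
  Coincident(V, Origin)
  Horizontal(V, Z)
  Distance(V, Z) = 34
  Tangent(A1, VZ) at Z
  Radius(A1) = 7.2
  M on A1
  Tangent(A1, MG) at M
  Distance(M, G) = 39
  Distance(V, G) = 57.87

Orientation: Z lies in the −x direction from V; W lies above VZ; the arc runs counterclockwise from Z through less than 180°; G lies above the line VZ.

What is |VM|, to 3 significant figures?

28.2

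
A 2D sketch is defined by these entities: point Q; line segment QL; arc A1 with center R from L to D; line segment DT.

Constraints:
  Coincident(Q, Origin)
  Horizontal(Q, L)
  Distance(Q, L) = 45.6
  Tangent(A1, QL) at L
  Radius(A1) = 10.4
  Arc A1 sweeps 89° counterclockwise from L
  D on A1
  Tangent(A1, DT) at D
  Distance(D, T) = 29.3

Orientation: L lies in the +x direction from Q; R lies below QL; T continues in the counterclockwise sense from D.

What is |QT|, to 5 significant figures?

52.581

Q is at the origin; Q and L share the same y with |QL| = 45.6 and L on the +x side, so L = (45.600, 0.0000). Tangency of A1 to QL means the radius RL is perpendicular to QL, so R = L + (0, -10.4) = (45.600, -10.400). On A1, L sits at bearing 90° from R; an 89° counterclockwise sweep puts D at bearing 179°, so D = R + 10.4·(cos 179°, sin 179°) = (35.202, -10.218). Tangency of A1 to DT means the radius RD is perpendicular to DT, so DT runs along (−sin 179°, cos 179°); with |DT| = 29.3, T = (34.690, -39.514). Then |QT| = |T − Q| = 52.581.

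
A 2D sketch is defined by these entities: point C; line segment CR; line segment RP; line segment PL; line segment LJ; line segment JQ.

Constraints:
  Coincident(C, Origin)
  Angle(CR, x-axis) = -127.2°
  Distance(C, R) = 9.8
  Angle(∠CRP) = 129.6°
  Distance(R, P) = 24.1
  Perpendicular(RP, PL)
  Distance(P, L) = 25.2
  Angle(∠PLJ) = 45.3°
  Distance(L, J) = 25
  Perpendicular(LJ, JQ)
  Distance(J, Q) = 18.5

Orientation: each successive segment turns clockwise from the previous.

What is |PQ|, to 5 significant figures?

7.2982

C is at the origin; CR runs at -127.2° with length 9.8, so R = (-5.9251, -7.8060). ∠CRP = 129.6° gives RP at -177.60° from the x-axis; with |RP| = 24.1, P = (-30.004, -8.8152). The perpendicularity gives PL at right angles to RP, so PL runs at 92.400°; with |PL| = 25.2, L = (-31.059, 16.363). ∠PLJ = 45.3° gives LJ at -42.300° from the x-axis; with |LJ| = 25.0, J = (-12.568, -0.46261). LJ is perpendicular to JQ, so JQ runs at -132.30°; with |JQ| = 18.5, Q = (-25.019, -14.146). Then |PQ| = |Q − P| = 7.2982.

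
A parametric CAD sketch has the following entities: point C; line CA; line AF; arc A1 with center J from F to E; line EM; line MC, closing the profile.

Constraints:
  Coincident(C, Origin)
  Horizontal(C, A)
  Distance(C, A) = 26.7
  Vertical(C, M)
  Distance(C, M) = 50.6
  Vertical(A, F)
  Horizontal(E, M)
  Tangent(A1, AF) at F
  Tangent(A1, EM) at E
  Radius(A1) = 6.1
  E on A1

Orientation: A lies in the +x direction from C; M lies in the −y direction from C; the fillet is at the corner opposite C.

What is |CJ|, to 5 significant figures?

49.037

C is at the origin; CA is horizontal with |CA| = 26.7 and A on the +x side, so A = (26.700, 0.0000). CM is vertical with |CM| = 50.6 and M on the −y side, so M = (0.0000, -50.600). The virtual corner opposite C is at (26.700, -50.600). A1 meets AF tangentially, so JF is at right angles to AF and tangency of A1 to EM means the radius JE is perpendicular to EM, with radius 6.1, so the center J sits 6.1 in from both sides at J = (20.600, -44.500). Then |CJ| = |J − C| = 49.037.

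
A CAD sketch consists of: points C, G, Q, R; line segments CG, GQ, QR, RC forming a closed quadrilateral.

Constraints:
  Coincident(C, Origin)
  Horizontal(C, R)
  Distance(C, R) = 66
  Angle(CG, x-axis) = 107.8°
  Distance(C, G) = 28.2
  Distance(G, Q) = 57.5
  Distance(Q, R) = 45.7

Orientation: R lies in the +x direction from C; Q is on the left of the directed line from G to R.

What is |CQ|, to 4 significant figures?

62.71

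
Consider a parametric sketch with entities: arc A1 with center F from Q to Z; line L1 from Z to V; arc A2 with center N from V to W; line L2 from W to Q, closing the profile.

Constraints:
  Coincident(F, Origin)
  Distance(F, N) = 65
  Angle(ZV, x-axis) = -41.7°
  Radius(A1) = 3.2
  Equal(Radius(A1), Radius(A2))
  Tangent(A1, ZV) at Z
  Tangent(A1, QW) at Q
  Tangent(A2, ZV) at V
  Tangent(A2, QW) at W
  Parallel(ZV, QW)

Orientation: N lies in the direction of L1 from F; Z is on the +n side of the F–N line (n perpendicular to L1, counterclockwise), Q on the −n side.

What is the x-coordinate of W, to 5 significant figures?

46.403

The slot axis is L1's direction at -41.7°, so u = (cos -41.7°, sin -41.7°) = (0.74664, -0.66523) and n = (−sin -41.7°, cos -41.7°) = (0.66523, 0.74664). F is at the origin and N lies 65.0 along u from F, so N = 65.0·u = (48.531, -43.240). Tangency of A1 to both parallel lines with radius 3.2 puts Z and Q at F ± 3.2·n: Z = (2.1287, 2.3892), Q = (-2.1287, -2.3892). Equal radii place V and W the same way about N: V = N + 3.2·n = (50.660, -40.851), W = N − 3.2·n = (46.403, -45.629). So W.x = 46.403.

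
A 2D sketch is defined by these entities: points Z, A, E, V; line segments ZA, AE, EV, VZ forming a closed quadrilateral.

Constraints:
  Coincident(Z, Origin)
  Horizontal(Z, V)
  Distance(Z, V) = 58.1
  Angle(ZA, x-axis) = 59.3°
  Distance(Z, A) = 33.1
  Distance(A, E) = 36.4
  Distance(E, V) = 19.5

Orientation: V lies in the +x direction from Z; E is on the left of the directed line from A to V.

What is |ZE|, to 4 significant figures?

55.10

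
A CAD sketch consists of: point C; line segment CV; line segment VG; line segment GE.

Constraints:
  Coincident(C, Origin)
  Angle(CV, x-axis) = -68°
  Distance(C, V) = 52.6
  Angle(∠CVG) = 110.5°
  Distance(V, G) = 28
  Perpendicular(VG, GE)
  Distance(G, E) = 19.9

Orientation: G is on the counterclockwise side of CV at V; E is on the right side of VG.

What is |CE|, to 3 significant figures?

83.3

C is at the origin; CV runs at -68.0° with length 52.6, so V = 52.6·(cos -68.0°, sin -68.0°) = (19.7, -48.8). ∠CVG = 110.5°, so VG runs at -68.0° + (180° − 110.5°) = 1.50° from the x-axis; with |VG| = 28.0, G = V + 28.0·(cos 1.50°, sin 1.50°) = (47.7, -48.0). VG is perpendicular to GE; with |GE| = 19.9 on the right of VG, E = G + 19.9·(0.0262, -1.00) = (48.2, -67.9). Then |CE| = |E − C| = 83.3.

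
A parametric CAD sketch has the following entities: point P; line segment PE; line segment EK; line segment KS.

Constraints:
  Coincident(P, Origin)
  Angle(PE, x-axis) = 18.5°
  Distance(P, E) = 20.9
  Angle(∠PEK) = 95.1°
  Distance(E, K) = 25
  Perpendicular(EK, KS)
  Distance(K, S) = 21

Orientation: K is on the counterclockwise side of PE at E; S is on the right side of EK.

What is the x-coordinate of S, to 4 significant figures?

34.45

P is at the origin; PE runs at 18.5° with length 20.9, so E = 20.9·(cos 18.5°, sin 18.5°) = (19.82, 6.632). ∠PEK = 95.1°, so EK runs at 18.5° + (180° − 95.1°) = 103.4° from the x-axis; with |EK| = 25.0, K = E + 25.0·(cos 103.4°, sin 103.4°) = (14.03, 30.95). The perpendicularity gives KS at right angles to EK; with |KS| = 21.0 on the right of EK, S = K + 21.0·(0.9728, 0.2317) = (34.45, 35.82). So S.x = 34.45.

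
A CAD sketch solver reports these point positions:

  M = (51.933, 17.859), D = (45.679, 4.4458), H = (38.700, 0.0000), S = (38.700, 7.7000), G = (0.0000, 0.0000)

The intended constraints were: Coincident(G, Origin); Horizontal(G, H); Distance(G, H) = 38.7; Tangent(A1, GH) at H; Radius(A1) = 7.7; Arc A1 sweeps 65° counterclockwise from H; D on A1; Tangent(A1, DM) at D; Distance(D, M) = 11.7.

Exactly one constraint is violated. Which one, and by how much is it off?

Distance(D, M) = 11.7 — off by 3.10.

G = (0.00, 0.00) ✓; G.y = 0.00, H.y = 0.00 ✓; |GH| = 38.70 ✓; ∠(SH, HG) = 90.00° ✓; |SH| = 7.700 ✓; bearing(S→D) − bearing(S→H) = 65.00° ✓; |SD| = 7.700 ✓; ∠(SD, DM) = 90.00° ✓; |DM| = 14.80 ✗.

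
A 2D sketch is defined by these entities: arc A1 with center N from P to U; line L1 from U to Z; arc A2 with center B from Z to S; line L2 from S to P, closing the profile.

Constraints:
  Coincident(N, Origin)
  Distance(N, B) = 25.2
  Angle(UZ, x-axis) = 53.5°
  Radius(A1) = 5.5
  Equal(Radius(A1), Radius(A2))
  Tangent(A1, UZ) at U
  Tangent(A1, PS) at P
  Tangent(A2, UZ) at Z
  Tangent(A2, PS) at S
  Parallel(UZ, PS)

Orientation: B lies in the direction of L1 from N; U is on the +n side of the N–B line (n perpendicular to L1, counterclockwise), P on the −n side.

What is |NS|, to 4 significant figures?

25.79

The slot axis is L1's direction at 53.5°, so u = (cos 53.5°, sin 53.5°) = (0.5948, 0.8039) and n = (−sin 53.5°, cos 53.5°) = (-0.8039, 0.5948). N is at the origin and B lies 25.2 along u from N, so B = 25.2·u = (14.99, 20.26). Tangency of A1 to both parallel lines with radius 5.5 puts U and P at N ± 5.5·n: U = (-4.421, 3.272), P = (4.421, -3.272). Equal radii place Z and S the same way about B: Z = B + 5.5·n = (10.57, 23.53), S = B − 5.5·n = (19.41, 16.99). Then |NS| = |S − N| = 25.79.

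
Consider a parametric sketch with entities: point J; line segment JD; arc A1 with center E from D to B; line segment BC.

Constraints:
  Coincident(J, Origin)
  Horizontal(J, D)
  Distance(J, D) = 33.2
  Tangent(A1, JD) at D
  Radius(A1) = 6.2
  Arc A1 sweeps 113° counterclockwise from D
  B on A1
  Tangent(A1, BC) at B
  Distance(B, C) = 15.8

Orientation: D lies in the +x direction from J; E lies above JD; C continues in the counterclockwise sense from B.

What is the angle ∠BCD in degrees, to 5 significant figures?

21.847°

J is at the origin; J and D share the same y with |JD| = 33.2 and D on the +x side, so D = (33.200, 0.0000). The tangent condition forces ED to be normal to JD, so E = D + (0, 6.2) = (33.200, 6.2000). On A1, D sits at bearing -90° from E; a 113° counterclockwise sweep puts B at bearing 23°, so B = E + 6.2·(cos 23°, sin 23°) = (38.907, 8.6225). The tangent condition forces EB to be normal to BC, so BC runs along (−sin 23°, cos 23°); with |BC| = 15.8, C = (32.734, 23.167). Then cos ∠BCD = CB·CD / (|CB||CD|), giving 21.847°.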